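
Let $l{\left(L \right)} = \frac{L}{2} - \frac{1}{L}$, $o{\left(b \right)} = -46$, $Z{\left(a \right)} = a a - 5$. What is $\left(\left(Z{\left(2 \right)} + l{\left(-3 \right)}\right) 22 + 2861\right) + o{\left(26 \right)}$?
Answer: $\frac{8302}{3} \approx 2767.3$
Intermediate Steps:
$Z{\left(a \right)} = -5 + a^{2}$ ($Z{\left(a \right)} = a^{2} - 5 = -5 + a^{2}$)
$l{\left(L \right)} = \frac{L}{2} - \frac{1}{L}$ ($l{\left(L \right)} = L \frac{1}{2} - \frac{1}{L} = \frac{L}{2} - \frac{1}{L}$)
$\left(\left(Z{\left(2 \right)} + l{\left(-3 \right)}\right) 22 + 2861\right) + o{\left(26 \right)} = \left(\left(\left(-5 + 2^{2}\right) + \left(\frac{1}{2} \left(-3\right) - \frac{1}{-3}\right)\right) 22 + 2861\right) - 46 = \left(\left(\left(-5 + 4\right) - \frac{7}{6}\right) 22 + 2861\right) - 46 = \left(\left(-1 + \left(- \frac{3}{2} + \frac{1}{3}\right)\right) 22 + 2861\right) - 46 = \left(\left(-1 - \frac{7}{6}\right) 22 + 2861\right) - 46 = \left(\left(- \frac{13}{6}\right) 22 + 2861\right) - 46 = \left(- \frac{143}{3} + 2861\right) - 46 = \frac{8440}{3} - 46 = \frac{8302}{3}$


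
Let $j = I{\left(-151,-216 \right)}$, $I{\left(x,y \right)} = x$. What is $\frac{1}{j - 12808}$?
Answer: $- \frac{1}{12959} \approx -7.7166 \cdot 10^{-5}$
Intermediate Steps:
$j = -151$
$\frac{1}{j - 12808} = \frac{1}{-151 - 12808} = \frac{1}{-12959} = - \frac{1}{12959}$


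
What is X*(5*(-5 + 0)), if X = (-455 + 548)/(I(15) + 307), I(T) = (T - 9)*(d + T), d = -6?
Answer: -2325/361 ≈ -6.4404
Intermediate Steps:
I(T) = (-9 + T)*(-6 + T) (I(T) = (T - 9)*(-6 + T) = (-9 + T)*(-6 + T))
X = 93/361 (X = (-455 + 548)/((54 + 15**2 - 15*15) + 307) = 93/((54 + 225 - 225) + 307) = 93/(54 + 307) = 93/361 ≈ 0.25762)
X*(5*(-5 + 0)) = 93*(5*(-5 + 0))/361 = 93*(5*(-5))/361 = (93/361)*(-25) = -2325/361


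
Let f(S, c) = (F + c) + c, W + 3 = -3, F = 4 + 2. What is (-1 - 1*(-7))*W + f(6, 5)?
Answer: -20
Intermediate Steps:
F = 6
W = -6 (W = -3 - 3 = -6)
f(S, c) = 6 + 2*c (f(S, c) = (6 + c) + c = 6 + 2*c)
(-1 - 1*(-7))*W + f(6, 5) = (-1 - 1*(-7))*(-6) + (6 + 2*5) = (-1 + 7)*(-6) + (6 + 10) = 6*(-6) + 16 = -36 + 16 = -20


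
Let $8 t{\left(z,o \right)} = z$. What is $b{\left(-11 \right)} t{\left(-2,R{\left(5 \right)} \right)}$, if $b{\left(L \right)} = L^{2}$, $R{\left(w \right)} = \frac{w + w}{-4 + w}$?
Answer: $- \frac{121}{4} \approx -30.25$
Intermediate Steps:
$R{\left(w \right)} = \frac{2 w}{-4 + w}$
$t{\left(z,o \right)} = \frac{z}{8}$
$b{\left(-11 \right)} t{\left(-2,R{\left(5 \right)} \right)} = \left(-11\right)^{2} \cdot \frac{1}{8} \left(-2\right) = 121 \left(- \frac{1}{4}\right) = - \frac{121}{4}$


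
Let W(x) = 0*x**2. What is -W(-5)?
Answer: 0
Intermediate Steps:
W(x) = 0
-W(-5) = -1*0 = 0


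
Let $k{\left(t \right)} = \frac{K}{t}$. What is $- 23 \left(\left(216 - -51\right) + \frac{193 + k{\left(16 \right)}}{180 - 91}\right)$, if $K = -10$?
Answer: $- \frac{4407789}{712} \approx -6190.7$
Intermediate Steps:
$k{\left(t \right)} = - \frac{10}{t}$
$- 23 \left(\left(216 - -51\right) + \frac{193 + k{\left(16 \right)}}{180 - 91}\right) = - 23 \left(\left(216 - -51\right) + \frac{193 - \frac{10}{16}}{180 - 91}\right) = - 23 \left(\left(216 + 51\right) + \frac{193 - \frac{5}{8}}{89}\right) = - 23 \left(267 + \left(193 - \frac{5}{8}\right) \frac{1}{89}\right) = - 23 \left(267 + \frac{1539}{8} \cdot \frac{1}{89}\right) = - 23 \left(267 + \frac{1539}{712}\right) = \left(-23\right) \frac{191643}{712} = - \frac{4407789}{712}$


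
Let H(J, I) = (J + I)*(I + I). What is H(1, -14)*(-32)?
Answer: -11648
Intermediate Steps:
H(J, I) = 2*I*(I + J) (H(J, I) = (I + J)*(2*I) = 2*I*(I + J))
H(1, -14)*(-32) = (2*(-14)*(-14 + 1))*(-32) = (2*(-14)*(-13))*(-32) = 364*(-32) = -11648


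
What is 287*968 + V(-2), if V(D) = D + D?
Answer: 277812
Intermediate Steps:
V(D) = 2*D
287*968 + V(-2) = 287*968 + 2*(-2) = 277816 - 4 = 277812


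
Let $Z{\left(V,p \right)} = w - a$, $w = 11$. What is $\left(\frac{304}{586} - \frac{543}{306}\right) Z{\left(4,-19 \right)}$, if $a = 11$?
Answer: $0$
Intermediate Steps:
$Z{\left(V,p \right)} = 0$ ($Z{\left(V,p \right)} = 11 - 11 = 0$)
$\left(\frac{304}{586} - \frac{543}{306}\right) Z{\left(4,-19 \right)} = \left(\frac{304}{586} - \frac{543}{306}\right) 0 = \left(304 \cdot \frac{1}{586} - \frac{181}{102}\right) 0 = \left(\frac{152}{293} - \frac{181}{102}\right) 0 = \left(- \frac{37529}{29886}\right) 0 = 0$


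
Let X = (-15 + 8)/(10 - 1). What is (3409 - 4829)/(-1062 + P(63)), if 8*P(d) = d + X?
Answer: 3195/2372 ≈ 1.3470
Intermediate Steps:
X = -7/9 ≈ -0.77778
P(d) = -7/72 + d/8 (P(d) = (d - 7/9)/8 = (-7/9 + d)/8 = -7/72 + d/8)
(3409 - 4829)/(-1062 + P(63)) = (3409 - 4829)/(-1062 + (-7/72 + (1/8)*63)) = -1420/(-1062 + (-7/72 + 63/8)) = -1420/(-1062 + 70/9) = -1420/(-9488/9) = -1420*(-9/9488) = 3195/2372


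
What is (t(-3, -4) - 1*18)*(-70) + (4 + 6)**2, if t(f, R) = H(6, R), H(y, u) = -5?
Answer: 1710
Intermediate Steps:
t(f, R) = -5
(t(-3, -4) - 1*18)*(-70) + (4 + 6)**2 = (-5 - 1*18)*(-70) + (4 + 6)**2 = (-5 - 18)*(-70) + 10**2 = -23*(-70) + 100 = 1610 + 100 = 1710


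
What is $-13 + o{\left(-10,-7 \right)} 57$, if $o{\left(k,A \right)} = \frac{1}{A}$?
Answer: $- \frac{148}{7} \approx -21.143$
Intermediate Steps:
$-13 + o{\left(-10,-7 \right)} 57 = -13 + \frac{1}{-7} \cdot 57 = -13 - \frac{57}{7} = - \frac{148}{7}$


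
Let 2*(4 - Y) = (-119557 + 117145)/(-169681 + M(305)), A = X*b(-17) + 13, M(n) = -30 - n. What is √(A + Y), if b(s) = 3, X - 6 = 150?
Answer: √24338426189/7084 ≈ 22.023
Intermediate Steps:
X = 156 (X = 6 + 150 = 156)
A = 481 (A = 156*3 + 13 = 468 + 13 = 481)
Y = 113143/28336 (Y = 4 - (-119557 + 117145)/(2*(-169681 + (-30 - 1*305))) = 4 - (-1206)/(-169681 + (-30 - 305)) = 4 - (-1206)/(-169681 - 335) = 4 - (-1206)/(-170016) = 4 - (-1206)*(-1)/170016 = 4 - ½*201/14168 = 4 - 201/28336 = 113143/28336 ≈ 3.9929)
√(A + Y) = √(481 + 113143/28336) = √(13742759/28336) = √24338426189/7084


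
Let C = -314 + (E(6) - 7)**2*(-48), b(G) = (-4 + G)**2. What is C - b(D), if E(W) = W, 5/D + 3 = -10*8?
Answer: -2607387/6889 ≈ -378.49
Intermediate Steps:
D = -5/83 (D = 5/(-3 - 10*8) = 5/(-3 - 80) = 5/(-83) = 5*(-1/83) = -5/83 ≈ -0.060241)
C = -362 (C = -314 + (6 - 7)**2*(-48) = -314 + (-1)**2*(-48) = -314 + 1*(-48) = -314 - 48 = -362)
C - b(D) = -362 - (-4 - 5/83)**2 = -362 - (-337/83)**2 = -362 - 1*113569/6889 = -362 - 113569/6889 = -2607387/6889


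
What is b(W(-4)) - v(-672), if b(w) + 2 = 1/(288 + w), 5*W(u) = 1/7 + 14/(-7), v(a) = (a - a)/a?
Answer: -20099/10067 ≈ -1.9965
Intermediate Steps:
v(a) = 0 (v(a) = 0/a = 0)
W(u) = -13/35 (W(u) = (1/7 + 14/(-7))/5 = (1*(⅐) + 14*(-⅐))/5 = (⅐ - 2)/5 = (⅕)*(-13/7) = -13/35)
b(w) = -2 + 1/(288 + w)
b(W(-4)) - v(-672) = (-575 - 2*(-13/35))/(288 - 13/35) - 1*0 = (-575 + 26/35)/(10067/35) + 0 = (35/10067)*(-20099/35) + 0 = -20099/10067 + 0 = -20099/10067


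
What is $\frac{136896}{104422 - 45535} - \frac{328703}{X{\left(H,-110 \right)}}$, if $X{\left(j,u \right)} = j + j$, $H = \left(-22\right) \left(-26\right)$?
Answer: $- \frac{6399908179}{22455576} \approx -285.0$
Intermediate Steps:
$H = 572$
$X{\left(j,u \right)} = 2 j$
$\frac{136896}{104422 - 45535} - \frac{328703}{X{\left(H,-110 \right)}} = \frac{136896}{104422 - 45535} - \frac{328703}{2 \cdot 572} = \frac{136896}{58887} - \frac{328703}{1144} = 136896 \cdot \frac{1}{58887} - \frac{328703}{1144} = \frac{45632}{19629} - \frac{328703}{1144} = - \frac{6399908179}{22455576}$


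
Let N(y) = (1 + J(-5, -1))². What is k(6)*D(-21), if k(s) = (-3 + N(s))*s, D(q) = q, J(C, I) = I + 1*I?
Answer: 252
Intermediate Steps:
J(C, I) = 2*I (J(C, I) = I + I = 2*I)
N(y) = 1 (N(y) = (1 + 2*(-1))² = (1 - 2)² = (-1)² = 1)
k(s) = -2*s (k(s) = (-3 + 1)*s = -2*s)
k(6)*D(-21) = -2*6*(-21) = -12*(-21) = 252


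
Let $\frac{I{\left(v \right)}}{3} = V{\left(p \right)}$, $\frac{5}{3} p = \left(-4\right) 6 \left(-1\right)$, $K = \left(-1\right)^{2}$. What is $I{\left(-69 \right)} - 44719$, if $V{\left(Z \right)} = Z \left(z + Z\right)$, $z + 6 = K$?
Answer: $- \frac{1107823}{25} \approx -44313.0$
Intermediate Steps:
$K = 1$
$z = -5$ ($z = -6 + 1 = -5$)
$p = \frac{72}{5}$ ($p = \frac{3 \left(-4\right) 6 \left(-1\right)}{5} = \frac{3 \left(\left(-24\right) \left(-1\right)\right)}{5} = \frac{3}{5} \cdot 24 = \frac{72}{5} \approx 14.4$)
$V{\left(Z \right)} = Z \left(-5 + Z\right)$
$I{\left(v \right)} = \frac{10152}{25}$ ($I{\left(v \right)} = 3 \frac{72 \left(-5 + \frac{72}{5}\right)}{5} = 3 \cdot \frac{72}{5} \cdot \frac{47}{5} = 3 \cdot \frac{3384}{25} = \frac{10152}{25}$)
$I{\left(-69 \right)} - 44719 = \frac{10152}{25} - 44719 = - \frac{1107823}{25}$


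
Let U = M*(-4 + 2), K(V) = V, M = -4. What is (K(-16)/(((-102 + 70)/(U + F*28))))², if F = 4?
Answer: 3600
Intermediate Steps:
U = 8 (U = -4*(-4 + 2) = -4*(-2) = 8)
(K(-16)/(((-102 + 70)/(U + F*28))))² = (-16*(8 + 4*28)/(-102 + 70))² = (-16/((-32/(8 + 112))))² = (-16/((-32/120)))² = (-16/((-32*1/120)))² = (-16/(-4/15))² = (-16*(-15/4))² = 60² = 3600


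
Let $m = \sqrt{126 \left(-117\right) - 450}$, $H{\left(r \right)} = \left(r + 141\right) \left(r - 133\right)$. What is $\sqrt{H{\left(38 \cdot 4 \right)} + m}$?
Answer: $\sqrt{5567 + 6 i \sqrt{422}} \approx 74.617 + 0.8259 i$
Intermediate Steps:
$H{\left(r \right)} = \left(-133 + r\right) \left(141 + r\right)$ ($H{\left(r \right)} = \left(141 + r\right) \left(-133 + r\right) = \left(-133 + r\right) \left(141 + r\right)$)
$m = 6 i \sqrt{422}$ ($m = \sqrt{-14742 - 450} = \sqrt{-15192} = 6 i \sqrt{422} \approx 123.26 i$)
$\sqrt{H{\left(38 \cdot 4 \right)} + m} = \sqrt{\left(-18753 + \left(38 \cdot 4\right)^{2} + 8 \cdot 38 \cdot 4\right) + 6 i \sqrt{422}} = \sqrt{\left(-18753 + 152^{2} + 8 \cdot 152\right) + 6 i \sqrt{422}} = \sqrt{\left(-18753 + 23104 + 1216\right) + 6 i \sqrt{422}} = \sqrt{5567 + 6 i \sqrt{422}}$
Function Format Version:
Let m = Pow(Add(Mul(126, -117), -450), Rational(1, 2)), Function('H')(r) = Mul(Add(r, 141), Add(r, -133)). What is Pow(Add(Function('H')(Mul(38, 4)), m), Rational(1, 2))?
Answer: Pow(Add(5567, Mul(6, I, Pow(422, Rational(1, 2)))), Rational(1, 2)) ≈ Add(74.617, Mul(0.8259, I))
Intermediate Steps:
Function('H')(r) = Mul(Add(-133, r), Add(141, r)) (Function('H')(r) = Mul(Add(141, r), Add(-133, r)) = Mul(Add(-133, r), Add(141, r)))
m = Mul(6, I, Pow(422, Rational(1, 2))) (m = Pow(Add(-14742, -450), Rational(1, 2)) = Pow(-15192, Rational(1, 2)) = Mul(6, I, Pow(422, Rational(1, 2))) ≈ Mul(123.26, I))
Pow(Add(Function('H')(Mul(38, 4)), m), Rational(1, 2)) = Pow(Add(Add(-18753, Pow(Mul(38, 4), 2), Mul(8, Mul(38, 4))), Mul(6, I, Pow(422, Rational(1, 2)))), Rational(1, 2)) = Pow(Add(Add(-18753, Pow(152, 2), Mul(8, 152)), Mul(6, I, Pow(422, Rational(1, 2)))), Rational(1, 2)) = Pow(Add(Add(-18753, 23104, 1216), Mul(6, I, Pow(422, Rational(1, 2)))), Rational(1, 2)) = Pow(Add(5567, Mul(6, I, Pow(422, Rational(1, 2)))), Rational(1, 2))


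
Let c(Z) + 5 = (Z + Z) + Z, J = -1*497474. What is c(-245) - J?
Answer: 496734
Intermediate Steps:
J = -497474
c(Z) = -5 + 3*Z (c(Z) = -5 + ((Z + Z) + Z) = -5 + (2*Z + Z) = -5 + 3*Z)
c(-245) - J = (-5 + 3*(-245)) - 1*(-497474) = (-5 - 735) + 497474 = -740 + 497474 = 496734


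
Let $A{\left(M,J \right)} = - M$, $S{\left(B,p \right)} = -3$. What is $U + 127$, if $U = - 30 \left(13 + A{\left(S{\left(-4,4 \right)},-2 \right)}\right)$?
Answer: $-353$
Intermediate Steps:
$U = -480$ ($U = - 30 \left(13 - -3\right) = - 30 \left(13 + 3\right) = \left(-30\right) 16 = -480$)
$U + 127 = -480 + 127 = -353$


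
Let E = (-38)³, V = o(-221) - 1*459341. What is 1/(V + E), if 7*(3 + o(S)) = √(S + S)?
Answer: -741076/381073136429 - 7*I*√442/12956486638586 ≈ -1.9447e-6 - 1.1359e-11*I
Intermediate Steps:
o(S) = -3 + √2*√S/7 (o(S) = -3 + √(S + S)/7 = -3 + √(2*S)/7 = -3 + (√2*√S)/7 = -3 + √2*√S/7)
V = -459344 + I*√442/7 (V = (-3 + √2*√(-221)/7) - 1*459341 = (-3 + √2*(I*√221)/7) - 459341 = (-3 + I*√442/7) - 459341 = -459344 + I*√442/7 ≈ -4.5934e+5 + 3.0034*I)
E = -54872
1/(V + E) = 1/((-459344 + I*√442/7) - 54872) = 1/(-514216 + I*√442/7)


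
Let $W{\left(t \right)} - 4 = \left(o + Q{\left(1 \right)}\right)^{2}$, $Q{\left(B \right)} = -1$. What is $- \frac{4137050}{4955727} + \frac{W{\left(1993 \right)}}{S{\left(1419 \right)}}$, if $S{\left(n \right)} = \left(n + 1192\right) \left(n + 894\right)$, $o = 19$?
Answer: $- \frac{1189667846414}{1425182837841} \approx -0.83475$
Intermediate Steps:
$W{\left(t \right)} = 328$ ($W{\left(t \right)} = 4 + \left(19 - 1\right)^{2} = 4 + 18^{2} = 4 + 324 = 328$)
$S{\left(n \right)} = \left(894 + n\right) \left(1192 + n\right)$ ($S{\left(n \right)} = \left(1192 + n\right) \left(894 + n\right) = \left(894 + n\right) \left(1192 + n\right)$)
$- \frac{4137050}{4955727} + \frac{W{\left(1993 \right)}}{S{\left(1419 \right)}} = - \frac{4137050}{4955727} + \frac{328}{1065648 + 1419^{2} + 2086 \cdot 1419} = \left(-4137050\right) \frac{1}{4955727} + \frac{328}{1065648 + 2013561 + 2960034} = - \frac{4137050}{4955727} + \frac{328}{6039243} = - \frac{1189667846414}{1425182837841}$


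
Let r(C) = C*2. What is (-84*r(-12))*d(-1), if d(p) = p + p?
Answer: -4032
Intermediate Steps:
d(p) = 2*p
r(C) = 2*C
(-84*r(-12))*d(-1) = (-168*(-12))*(2*(-1)) = -84*(-24)*(-2) = 2016*(-2) = -4032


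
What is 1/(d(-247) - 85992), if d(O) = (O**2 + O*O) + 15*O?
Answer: 1/32321 ≈ 3.0940e-5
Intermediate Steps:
d(O) = 2*O**2 + 15*O (d(O) = (O**2 + O**2) + 15*O = 2*O**2 + 15*O)
1/(d(-247) - 85992) = 1/(-247*(15 + 2*(-247)) - 85992) = 1/(-247*(15 - 494) - 85992) = 1/(-247*(-479) - 85992) = 1/(118313 - 85992) = 1/32321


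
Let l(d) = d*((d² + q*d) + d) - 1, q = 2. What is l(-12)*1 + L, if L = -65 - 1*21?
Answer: -1383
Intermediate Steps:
L = -86 (L = -65 - 21 = -86)
l(d) = -1 + d*(d² + 3*d) (l(d) = d*((d² + 2*d) + d) - 1 = d*(d² + 3*d) - 1 = -1 + d*(d² + 3*d))
l(-12)*1 + L = (-1 + (-12)³ + 3*(-12)²)*1 - 86 = (-1 - 1728 + 3*144)*1 - 86 = (-1 - 1728 + 432)*1 - 86 = -1297*1 - 86 = -1297 - 86 = -1383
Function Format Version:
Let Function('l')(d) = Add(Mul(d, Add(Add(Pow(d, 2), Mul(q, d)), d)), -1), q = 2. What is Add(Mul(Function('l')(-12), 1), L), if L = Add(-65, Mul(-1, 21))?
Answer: -1383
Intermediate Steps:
L = -86 (L = Add(-65, -21) = -86)
Function('l')(d) = Add(-1, Mul(d, Add(Pow(d, 2), Mul(3, d)))) (Function('l')(d) = Add(Mul(d, Add(Add(Pow(d, 2), Mul(2, d)), d)), -1) = Add(Mul(d, Add(Pow(d, 2), Mul(3, d))), -1) = Add(-1, Mul(d, Add(Pow(d, 2), Mul(3, d)))))
Add(Mul(Function('l')(-12), 1), L) = Add(Mul(Add(-1, Pow(-12, 3), Mul(3, Pow(-12, 2))), 1), -86) = Add(Mul(Add(-1, -1728, Mul(3, 144)), 1), -86) = Add(Mul(Add(-1, -1728, 432), 1), -86) = Add(Mul(-1297, 1), -86) = Add(-1297, -86) = -1383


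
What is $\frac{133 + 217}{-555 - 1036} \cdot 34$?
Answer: $- \frac{11900}{1591} \approx -7.4796$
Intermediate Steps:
$\frac{133 + 217}{-555 - 1036} \cdot 34 = \frac{350}{-1591} \cdot 34 = 350 \left(- \frac{1}{1591}\right) 34 = \left(- \frac{350}{1591}\right) 34 = - \frac{11900}{1591}$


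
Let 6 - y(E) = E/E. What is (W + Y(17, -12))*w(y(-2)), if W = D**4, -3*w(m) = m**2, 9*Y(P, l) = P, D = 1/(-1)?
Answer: -650/27 ≈ -24.074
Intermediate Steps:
D = -1
Y(P, l) = P/9
y(E) = 5 (y(E) = 6 - E/E = 6 - 1*1 = 6 - 1 = 5)
w(m) = -m**2/3
W = 1 (W = (-1)**4 = 1)
(W + Y(17, -12))*w(y(-2)) = (1 + (1/9)*17)*(-1/3*5**2) = (1 + 17/9)*(-1/3*25) = (26/9)*(-25/3) = -650/27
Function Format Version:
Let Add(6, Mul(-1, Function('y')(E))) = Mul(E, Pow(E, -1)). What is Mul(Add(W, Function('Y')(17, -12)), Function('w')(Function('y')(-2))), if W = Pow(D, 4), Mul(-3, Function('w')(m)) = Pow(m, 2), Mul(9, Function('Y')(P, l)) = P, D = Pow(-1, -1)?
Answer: Rational(-650, 27) ≈ -24.074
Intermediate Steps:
D = -1
Function('Y')(P, l) = Mul(Rational(1, 9), P)
Function('y')(E) = 5 (Function('y')(E) = Add(6, Mul(-1, Mul(E, Pow(E, -1)))) = Add(6, Mul(-1, 1)) = Add(6, -1) = 5)
Function('w')(m) = Mul(Rational(-1, 3), Pow(m, 2))
W = 1 (W = Pow(-1, 4) = 1)
Mul(Add(W, Function('Y')(17, -12)), Function('w')(Function('y')(-2))) = Mul(Add(1, Mul(Rational(1, 9), 17)), Mul(Rational(-1, 3), Pow(5, 2))) = Mul(Add(1, Rational(17, 9)), Mul(Rational(-1, 3), 25)) = Mul(Rational(26, 9), Rational(-25, 3)) = Rational(-650, 27)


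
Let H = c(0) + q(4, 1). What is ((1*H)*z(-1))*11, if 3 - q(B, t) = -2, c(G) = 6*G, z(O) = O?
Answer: -55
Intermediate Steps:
q(B, t) = 5 (q(B, t) = 3 - 1*(-2) = 3 + 2 = 5)
H = 5 (H = 6*0 + 5 = 0 + 5 = 5)
((1*H)*z(-1))*11 = ((1*5)*(-1))*11 = (5*(-1))*11 = -5*11 = -55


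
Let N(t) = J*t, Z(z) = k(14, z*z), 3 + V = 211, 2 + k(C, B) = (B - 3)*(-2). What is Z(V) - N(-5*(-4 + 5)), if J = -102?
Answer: -87034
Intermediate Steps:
k(C, B) = 4 - 2*B (k(C, B) = -2 + (B - 3)*(-2) = -2 + (-3 + B)*(-2) = -2 + (6 - 2*B) = 4 - 2*B)
V = 208 (V = -3 + 211 = 208)
Z(z) = 4 - 2*z² (Z(z) = 4 - 2*z*z = 4 - 2*z²)
N(t) = -102*t
Z(V) - N(-5*(-4 + 5)) = (4 - 2*208²) - (-102)*(-5*(-4 + 5)) = (4 - 2*43264) - (-102)*(-5*1) = (4 - 86528) - (-102)*(-5) = -86524 - 1*510 = -86524 - 510 = -87034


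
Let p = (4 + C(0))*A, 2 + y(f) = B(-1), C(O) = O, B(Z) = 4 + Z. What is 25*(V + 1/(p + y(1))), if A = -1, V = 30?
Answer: 2225/3 ≈ 741.67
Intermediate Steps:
y(f) = 1 (y(f) = -2 + (4 - 1) = -2 + 3 = 1)
p = -4 (p = (4 + 0)*(-1) = 4*(-1) = -4)
25*(V + 1/(p + y(1))) = 25*(30 + 1/(-4 + 1)) = 25*(30 + 1/(-3)) = 25*(30 - ⅓) = 25*(89/3) = 2225/3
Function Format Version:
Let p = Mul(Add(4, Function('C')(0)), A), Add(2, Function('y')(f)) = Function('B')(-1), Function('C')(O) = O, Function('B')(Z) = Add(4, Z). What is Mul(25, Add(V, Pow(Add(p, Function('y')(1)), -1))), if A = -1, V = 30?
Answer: Rational(2225, 3) ≈ 741.67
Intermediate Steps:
Function('y')(f) = 1 (Function('y')(f) = Add(-2, Add(4, -1)) = Add(-2, 3) = 1)
p = -4 (p = Mul(Add(4, 0), -1) = Mul(4, -1) = -4)
Mul(25, Add(V, Pow(Add(p, Function('y')(1)), -1))) = Mul(25, Add(30, Pow(Add(-4, 1), -1))) = Mul(25, Add(30, Pow(-3, -1))) = Mul(25, Add(30, Rational(-1, 3))) = Mul(25, Rational(89, 3)) = Rational(2225, 3)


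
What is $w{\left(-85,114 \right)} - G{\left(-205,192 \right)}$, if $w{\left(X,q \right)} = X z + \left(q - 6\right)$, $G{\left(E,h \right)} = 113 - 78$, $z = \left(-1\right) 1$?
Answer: $158$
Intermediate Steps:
$z = -1$
$G{\left(E,h \right)} = 35$ ($G{\left(E,h \right)} = 113 - 78 = 35$)
$w{\left(X,q \right)} = -6 + q - X$ ($w{\left(X,q \right)} = X \left(-1\right) + \left(q - 6\right) = - X + \left(q - 6\right) = - X + \left(-6 + q\right) = -6 + q - X$)
$w{\left(-85,114 \right)} - G{\left(-205,192 \right)} = \left(-6 + 114 - -85\right) - 35 = \left(-6 + 114 + 85\right) - 35 = 193 - 35 = 158$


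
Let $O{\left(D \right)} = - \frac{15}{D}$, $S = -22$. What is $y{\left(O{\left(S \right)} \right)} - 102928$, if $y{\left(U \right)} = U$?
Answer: $- \frac{2264401}{22} \approx -1.0293 \cdot 10^{5}$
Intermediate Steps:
$y{\left(O{\left(S \right)} \right)} - 102928 = - \frac{15}{-22} - 102928 = \left(-15\right) \left(- \frac{1}{22}\right) - 102928 = \frac{15}{22} - 102928 = - \frac{2264401}{22}$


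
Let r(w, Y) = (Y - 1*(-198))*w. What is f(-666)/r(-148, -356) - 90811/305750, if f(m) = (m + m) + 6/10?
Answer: -1265299987/3574829000 ≈ -0.35395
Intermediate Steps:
r(w, Y) = w*(198 + Y) (r(w, Y) = (Y + 198)*w = (198 + Y)*w = w*(198 + Y))
f(m) = 3/5 + 2*m (f(m) = 2*m + 6*(1/10) = 2*m + 3/5 = 3/5 + 2*m)
f(-666)/r(-148, -356) - 90811/305750 = (3/5 + 2*(-666))/((-148*(198 - 356))) - 90811/305750 = (3/5 - 1332)/((-148*(-158))) - 90811*1/305750 = -6657/5/23384 - 90811/305750 = -6657/5*1/23384 - 90811/305750 = -6657/116920 - 90811/305750 = -1265299987/3574829000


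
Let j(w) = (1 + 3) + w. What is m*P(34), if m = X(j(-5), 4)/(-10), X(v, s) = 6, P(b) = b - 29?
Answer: -3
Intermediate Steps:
P(b) = -29 + b
j(w) = 4 + w
m = -⅗ (m = 6/(-10) = 6*(-⅒) = -⅗ ≈ -0.60000)
m*P(34) = -3*(-29 + 34)/5 = -⅗*5 = -3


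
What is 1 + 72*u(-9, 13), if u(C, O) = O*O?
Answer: 12169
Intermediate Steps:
u(C, O) = O²
1 + 72*u(-9, 13) = 1 + 72*13² = 1 + 72*169 = 1 + 12168 = 12169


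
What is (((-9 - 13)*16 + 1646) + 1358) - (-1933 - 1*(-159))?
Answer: 4426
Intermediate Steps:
(((-9 - 13)*16 + 1646) + 1358) - (-1933 - 1*(-159)) = ((-22*16 + 1646) + 1358) - (-1933 + 159) = ((-352 + 1646) + 1358) - 1*(-1774) = (1294 + 1358) + 1774 = 2652 + 1774 = 4426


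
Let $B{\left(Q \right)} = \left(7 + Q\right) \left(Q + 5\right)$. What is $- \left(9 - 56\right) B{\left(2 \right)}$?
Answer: $2961$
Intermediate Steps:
$B{\left(Q \right)} = \left(5 + Q\right) \left(7 + Q\right)$ ($B{\left(Q \right)} = \left(7 + Q\right) \left(5 + Q\right) = \left(5 + Q\right) \left(7 + Q\right)$)
$- \left(9 - 56\right) B{\left(2 \right)} = - \left(9 - 56\right) \left(35 + 2^{2} + 12 \cdot 2\right) = - \left(-47\right) \left(35 + 4 + 24\right) = - \left(-47\right) 63 = \left(-1\right) \left(-2961\right) = 2961$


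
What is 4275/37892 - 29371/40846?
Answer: -469154641/773868316 ≈ -0.60625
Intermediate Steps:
4275/37892 - 29371/40846 = -469154641/773868316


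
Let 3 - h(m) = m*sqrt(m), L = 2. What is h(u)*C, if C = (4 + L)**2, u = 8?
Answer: 108 - 576*sqrt(2) ≈ -706.59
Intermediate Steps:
h(m) = 3 - m**(3/2) (h(m) = 3 - m*sqrt(m) = 3 - m**(3/2))
C = 36 (C = (4 + 2)**2 = 6**2 = 36)
h(u)*C = (3 - 8**(3/2))*36 = (3 - 16*sqrt(2))*36 = 108 - 576*sqrt(2)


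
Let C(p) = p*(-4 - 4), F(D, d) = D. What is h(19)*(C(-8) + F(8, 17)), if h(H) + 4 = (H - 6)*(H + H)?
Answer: 35280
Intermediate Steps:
C(p) = -8*p (C(p) = p*(-8) = -8*p)
h(H) = -4 + 2*H*(-6 + H) (h(H) = -4 + (H - 6)*(H + H) = -4 + (-6 + H)*(2*H) = -4 + 2*H*(-6 + H))
h(19)*(C(-8) + F(8, 17)) = (-4 - 12*19 + 2*19²)*(-8*(-8) + 8) = (-4 - 228 + 2*361)*(64 + 8) = (-4 - 228 + 722)*72 = 490*72 = 35280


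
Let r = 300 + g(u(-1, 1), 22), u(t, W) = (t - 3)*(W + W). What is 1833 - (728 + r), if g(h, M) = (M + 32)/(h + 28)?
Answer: 8023/10 ≈ 802.30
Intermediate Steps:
u(t, W) = 2*W*(-3 + t) (u(t, W) = (-3 + t)*(2*W) = 2*W*(-3 + t))
g(h, M) = (32 + M)/(28 + h)
r = 3027/10 (r = 300 + (32 + 22)/(28 + 2*1*(-3 - 1)) = 300 + 54/(28 + 2*1*(-4)) = 300 + 54/(28 - 8) = 300 + 54/20 = 300 + (1/20)*54 = 300 + 27/10 = 3027/10 ≈ 302.70)
1833 - (728 + r) = 1833 - (728 + 3027/10) = 1833 - 1*10307/10 = 1833 - 10307/10 = 8023/10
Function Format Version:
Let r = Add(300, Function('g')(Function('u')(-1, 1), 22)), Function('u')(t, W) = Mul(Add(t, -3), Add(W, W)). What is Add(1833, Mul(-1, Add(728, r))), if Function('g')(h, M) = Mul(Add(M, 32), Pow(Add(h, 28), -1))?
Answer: Rational(8023, 10) ≈ 802.30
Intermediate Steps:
Function('u')(t, W) = Mul(2, W, Add(-3, t)) (Function('u')(t, W) = Mul(Add(-3, t), Mul(2, W)) = Mul(2, W, Add(-3, t)))
Function('g')(h, M) = Mul(Pow(Add(28, h), -1), Add(32, M)) (Function('g')(h, M) = Mul(Add(32, M), Pow(Add(28, h), -1)) = Mul(Pow(Add(28, h), -1), Add(32, M)))
r = Rational(3027, 10) (r = Add(300, Mul(Pow(Add(28, Mul(2, 1, Add(-3, -1))), -1), Add(32, 22))) = Add(300, Mul(Pow(Add(28, Mul(2, 1, -4)), -1), 54)) = Add(300, Mul(Pow(Add(28, -8), -1), 54)) = Add(300, Mul(Pow(20, -1), 54)) = Add(300, Mul(Rational(1, 20), 54)) = Add(300, Rational(27, 10)) = Rational(3027, 10) ≈ 302.70)
Add(1833, Mul(-1, Add(728, r))) = Add(1833, Mul(-1, Add(728, Rational(3027, 10)))) = Add(1833, Mul(-1, Rational(10307, 10))) = Add(1833, Rational(-10307, 10)) = Rational(8023, 10)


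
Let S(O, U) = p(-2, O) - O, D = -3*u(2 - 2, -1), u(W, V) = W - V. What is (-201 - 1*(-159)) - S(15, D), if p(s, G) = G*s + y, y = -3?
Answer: 6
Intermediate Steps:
p(s, G) = -3 + G*s (p(s, G) = G*s - 3 = -3 + G*s)
D = -3 (D = -3*((2 - 2) - 1*(-1)) = -3*(0 + 1) = -3*1 = -3)
S(O, U) = -3 - 3*O (S(O, U) = (-3 + O*(-2)) - O = (-3 - 2*O) - O = -3 - 3*O)
(-201 - 1*(-159)) - S(15, D) = (-201 - 1*(-159)) - (-3 - 3*15) = (-201 + 159) - (-3 - 45) = -42 - 1*(-48) = -42 + 48 = 6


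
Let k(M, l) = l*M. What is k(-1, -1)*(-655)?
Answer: -655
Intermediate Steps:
k(M, l) = M*l
k(-1, -1)*(-655) = -1*(-1)*(-655) = 1*(-655) = -655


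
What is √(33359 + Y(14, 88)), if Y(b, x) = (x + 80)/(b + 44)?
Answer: √28057355/29 ≈ 182.65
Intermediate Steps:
Y(b, x) = (80 + x)/(44 + b)
√(33359 + Y(14, 88)) = √(33359 + (80 + 88)/(44 + 14)) = √(33359 + 168/58) = √(33359 + (1/58)*168) = √(33359 + 84/29) = √(967495/29) = √28057355/29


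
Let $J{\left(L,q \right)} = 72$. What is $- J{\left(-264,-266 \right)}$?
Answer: $-72$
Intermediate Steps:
$- J{\left(-264,-266 \right)} = \left(-1\right) 72 = -72$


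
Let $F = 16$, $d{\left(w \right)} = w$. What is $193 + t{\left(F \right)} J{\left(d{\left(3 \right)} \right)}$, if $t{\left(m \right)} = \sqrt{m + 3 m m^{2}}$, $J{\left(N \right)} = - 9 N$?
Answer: $193 - 108 \sqrt{769} \approx -2801.9$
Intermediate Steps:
$t{\left(m \right)} = \sqrt{m + 3 m^{3}}$
$193 + t{\left(F \right)} J{\left(d{\left(3 \right)} \right)} = 193 + \sqrt{16 + 3 \cdot 16^{3}} \left(\left(-9\right) 3\right) = 193 + \sqrt{16 + 3 \cdot 4096} \left(-27\right) = 193 + \sqrt{16 + 12288} \left(-27\right) = 193 + \sqrt{12304} \left(-27\right) = 193 + 4 \sqrt{769} \left(-27\right) = 193 - 108 \sqrt{769}$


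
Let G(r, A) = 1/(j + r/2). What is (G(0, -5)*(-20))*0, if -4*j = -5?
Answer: 0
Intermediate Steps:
j = 5/4 (j = -¼*(-5) = 5/4 ≈ 1.2500)
G(r, A) = 1/(5/4 + r/2)
(G(0, -5)*(-20))*0 = ((4/(5 + 2*0))*(-20))*0 = ((4/(5 + 0))*(-20))*0 = ((4/5)*(-20))*0 = ((4*(⅕))*(-20))*0 = ((⅘)*(-20))*0 = -16*0 = 0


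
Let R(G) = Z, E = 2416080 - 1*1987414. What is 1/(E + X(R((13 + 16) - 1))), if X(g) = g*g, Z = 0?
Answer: 1/428666 ≈ 2.3328e-6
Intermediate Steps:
E = 428666 (E = 2416080 - 1987414 = 428666)
R(G) = 0
X(g) = g²
1/(E + X(R((13 + 16) - 1))) = 1/(428666 + 0²) = 1/(428666 + 0) = 1/428666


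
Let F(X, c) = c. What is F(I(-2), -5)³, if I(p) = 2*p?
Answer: -125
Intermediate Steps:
F(I(-2), -5)³ = (-5)³ = -125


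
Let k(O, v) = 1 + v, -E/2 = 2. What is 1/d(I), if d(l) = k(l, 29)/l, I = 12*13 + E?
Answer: 76/15 ≈ 5.0667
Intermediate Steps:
E = -4 (E = -2*2 = -4)
I = 152 (I = 12*13 - 4 = 156 - 4 = 152)
d(l) = 30/l (d(l) = (1 + 29)/l = 30/l)
1/d(I) = 1/(30/152) = 1/(30*(1/152)) = 1/(15/76) = 76/15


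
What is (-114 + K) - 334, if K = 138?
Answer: -310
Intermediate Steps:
(-114 + K) - 334 = (-114 + 138) - 334 = 24 - 334 = -310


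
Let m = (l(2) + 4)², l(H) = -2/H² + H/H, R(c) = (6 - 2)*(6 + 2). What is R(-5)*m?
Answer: 648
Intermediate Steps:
R(c) = 32 (R(c) = 4*8 = 32)
l(H) = 1 - 2/H² (l(H) = -2/H² + 1 = 1 - 2/H²)
m = 81/4 (m = ((1 - 2/2²) + 4)² = ((1 - 2*¼) + 4)² = ((1 - ½) + 4)² = (½ + 4)² = (9/2)² = 81/4 ≈ 20.250)
R(-5)*m = 32*(81/4) = 648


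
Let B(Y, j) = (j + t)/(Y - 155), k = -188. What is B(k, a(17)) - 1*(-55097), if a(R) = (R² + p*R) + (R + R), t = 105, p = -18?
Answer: 18898149/343 ≈ 55097.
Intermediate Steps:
a(R) = R² - 16*R (a(R) = (R² - 18*R) + (R + R) = (R² - 18*R) + 2*R = R² - 16*R)
B(Y, j) = (105 + j)/(-155 + Y) (B(Y, j) = (j + 105)/(Y - 155) = (105 + j)/(-155 + Y))
B(k, a(17)) - 1*(-55097) = (105 + 17*(-16 + 17))/(-155 - 188) - 1*(-55097) = (105 + 17*1)/(-343) + 55097 = -(105 + 17)/343 + 55097 = -1/343*122 + 55097 = -122/343 + 55097 = 18898149/343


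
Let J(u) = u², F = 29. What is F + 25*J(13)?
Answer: 4254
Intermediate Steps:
F + 25*J(13) = 29 + 25*13² = 29 + 25*169 = 29 + 4225 = 4254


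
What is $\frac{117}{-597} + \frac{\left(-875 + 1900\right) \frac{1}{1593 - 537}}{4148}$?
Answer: $- \frac{170627257}{871677312} \approx -0.19575$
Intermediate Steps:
$\frac{117}{-597} + \frac{\left(-875 + 1900\right) \frac{1}{1593 - 537}}{4148} = 117 \left(- \frac{1}{597}\right) + \frac{1025}{1056} \cdot \frac{1}{4148} = - \frac{39}{199} + 1025 \cdot \frac{1}{1056} \cdot \frac{1}{4148} = - \frac{39}{199} + \frac{1025}{1056} \cdot \frac{1}{4148} = - \frac{39}{199} + \frac{1025}{4380288} = - \frac{170627257}{871677312}$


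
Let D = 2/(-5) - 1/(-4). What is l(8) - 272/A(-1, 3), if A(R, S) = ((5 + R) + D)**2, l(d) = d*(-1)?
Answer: -156232/5929 ≈ -26.350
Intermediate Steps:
l(d) = -d
D = -3/20 (D = 2*(-1/5) - 1*(-1/4) = -2/5 + 1/4 = -3/20 ≈ -0.15000)
A(R, S) = (97/20 + R)**2 (A(R, S) = ((5 + R) - 3/20)**2 = (97/20 + R)**2)
l(8) - 272/A(-1, 3) = -1*8 - 272/((97 + 20*(-1))**2/400) = -8 - 272/((97 - 20)**2/400) = -8 - 272/((1/400)*77**2) = -8 - 272/((1/400)*5929) = -8 - 272/5929/400 = -8 - 272*400/5929 = -8 - 34*3200/5929 = -8 - 108800/5929 = -156232/5929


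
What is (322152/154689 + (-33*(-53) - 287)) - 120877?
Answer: -6157288261/51563 ≈ -1.1941e+5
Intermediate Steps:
(322152/154689 + (-33*(-53) - 287)) - 120877 = (322152*(1/154689) + (1749 - 287)) - 120877 = (107384/51563 + 1462) - 120877 = 75492490/51563 - 120877 = -6157288261/51563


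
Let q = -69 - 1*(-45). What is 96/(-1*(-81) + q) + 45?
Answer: 887/19 ≈ 46.684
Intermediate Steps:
q = -24 (q = -69 + 45 = -24)
96/(-1*(-81) + q) + 45 = 96/(-1*(-81) - 24) + 45 = 96/(81 - 24) + 45 = 96/57 + 45 = 96*(1/57) + 45 = 32/19 + 45 = 887/19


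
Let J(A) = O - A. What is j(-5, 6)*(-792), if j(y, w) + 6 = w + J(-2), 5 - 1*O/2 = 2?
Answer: -6336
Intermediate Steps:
O = 6 (O = 10 - 2*2 = 10 - 4 = 6)
J(A) = 6 - A
j(y, w) = 2 + w (j(y, w) = -6 + (w + (6 - 1*(-2))) = -6 + (w + (6 + 2)) = -6 + (w + 8) = -6 + (8 + w) = 2 + w)
j(-5, 6)*(-792) = (2 + 6)*(-792) = 8*(-792) = -6336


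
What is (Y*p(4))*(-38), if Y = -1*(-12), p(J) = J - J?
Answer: 0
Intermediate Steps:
p(J) = 0
Y = 12
(Y*p(4))*(-38) = (12*0)*(-38) = 0*(-38) = 0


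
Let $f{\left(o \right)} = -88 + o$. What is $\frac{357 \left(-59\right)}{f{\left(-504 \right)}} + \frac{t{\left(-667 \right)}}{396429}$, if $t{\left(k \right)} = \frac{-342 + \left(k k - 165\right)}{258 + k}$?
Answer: $\frac{3414880392899}{95986560912} \approx 35.577$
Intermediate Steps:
$t{\left(k \right)} = \frac{-507 + k^{2}}{258 + k}$ ($t{\left(k \right)} = \frac{-342 + \left(k^{2} - 165\right)}{258 + k} = \frac{-342 + \left(-165 + k^{2}\right)}{258 + k} = \frac{-507 + k^{2}}{258 + k}$)
$\frac{357 \left(-59\right)}{f{\left(-504 \right)}} + \frac{t{\left(-667 \right)}}{396429} = \frac{357 \left(-59\right)}{-88 - 504} + \frac{\frac{1}{258 - 667} \left(-507 + \left(-667\right)^{2}\right)}{396429} = - \frac{21063}{-592} + \frac{-507 + 444889}{-409} \cdot \frac{1}{396429} = \left(-21063\right) \left(- \frac{1}{592}\right) + \left(- \frac{1}{409}\right) 444382 \cdot \frac{1}{396429} = \frac{21063}{592} - \frac{444382}{162139461} = \frac{3414880392899}{95986560912}$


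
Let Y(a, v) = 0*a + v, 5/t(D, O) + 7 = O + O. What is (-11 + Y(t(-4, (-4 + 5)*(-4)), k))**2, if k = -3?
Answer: 196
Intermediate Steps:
t(D, O) = 5/(-7 + 2*O) (t(D, O) = 5/(-7 + (O + O)) = 5/(-7 + 2*O))
Y(a, v) = v (Y(a, v) = 0 + v = v)
(-11 + Y(t(-4, (-4 + 5)*(-4)), k))**2 = (-11 - 3)**2 = (-14)**2 = 196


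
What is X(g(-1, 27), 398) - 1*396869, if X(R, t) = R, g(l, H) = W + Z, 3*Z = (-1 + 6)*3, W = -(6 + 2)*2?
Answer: -396880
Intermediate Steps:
W = -16 (W = -8*2 = -1*16 = -16)
Z = 5 (Z = ((-1 + 6)*3)/3 = (5*3)/3 = (⅓)*15 = 5)
g(l, H) = -11 (g(l, H) = -16 + 5 = -11)
X(g(-1, 27), 398) - 1*396869 = -11 - 1*396869 = -11 - 396869 = -396880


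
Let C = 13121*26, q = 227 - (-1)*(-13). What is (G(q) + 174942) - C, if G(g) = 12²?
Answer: -166060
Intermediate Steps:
q = 214 (q = 227 - 1*13 = 227 - 13 = 214)
C = 341146
G(g) = 144
(G(q) + 174942) - C = (144 + 174942) - 1*341146 = 175086 - 341146 = -166060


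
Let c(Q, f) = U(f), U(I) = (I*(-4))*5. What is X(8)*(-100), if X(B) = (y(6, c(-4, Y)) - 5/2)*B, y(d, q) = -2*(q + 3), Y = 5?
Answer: -153200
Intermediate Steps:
U(I) = -20*I (U(I) = -4*I*5 = -20*I)
c(Q, f) = -20*f
y(d, q) = -6 - 2*q (y(d, q) = -2*(3 + q) = -6 - 2*q)
X(B) = 383*B/2 (X(B) = ((-6 - (-40)*5) - 5/2)*B = ((-6 - 2*(-100)) - 5*1/2)*B = ((-6 + 200) - 5/2)*B = (194 - 5/2)*B = 383*B/2)
X(8)*(-100) = ((383/2)*8)*(-100) = 1532*(-100) = -153200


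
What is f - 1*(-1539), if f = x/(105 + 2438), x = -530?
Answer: 3913147/2543 ≈ 1538.8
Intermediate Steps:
f = -530/2543 (f = -530/(105 + 2438) = -530/2543 ≈ -0.20842)
f - 1*(-1539) = -530/2543 - 1*(-1539) = -530/2543 + 1539 = 3913147/2543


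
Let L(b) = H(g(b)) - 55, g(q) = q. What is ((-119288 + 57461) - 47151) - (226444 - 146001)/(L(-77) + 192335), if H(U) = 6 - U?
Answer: -20963415457/192363 ≈ -1.0898e+5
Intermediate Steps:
L(b) = -49 - b (L(b) = (6 - b) - 55 = -49 - b)
((-119288 + 57461) - 47151) - (226444 - 146001)/(L(-77) + 192335) = ((-119288 + 57461) - 47151) - (226444 - 146001)/((-49 - 1*(-77)) + 192335) = (-61827 - 47151) - 80443/((-49 + 77) + 192335) = -108978 - 80443/(28 + 192335) = -108978 - 80443/192363 = -20963415457/192363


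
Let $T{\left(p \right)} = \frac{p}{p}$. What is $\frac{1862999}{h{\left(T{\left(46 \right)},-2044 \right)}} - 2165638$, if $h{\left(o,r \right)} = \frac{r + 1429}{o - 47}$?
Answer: $- \frac{30394376}{15} \approx -2.0263 \cdot 10^{6}$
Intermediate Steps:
$T{\left(p \right)} = 1$
$h{\left(o,r \right)} = \frac{1429 + r}{-47 + o}$
$\frac{1862999}{h{\left(T{\left(46 \right)},-2044 \right)}} - 2165638 = \frac{1862999}{\frac{1}{-47 + 1} \left(1429 - 2044\right)} - 2165638 = \frac{1862999}{\frac{1}{-46} \left(-615\right)} - 2165638 = \frac{1862999}{\left(- \frac{1}{46}\right) \left(-615\right)} - 2165638 = \frac{1862999}{\frac{615}{46}} - 2165638 = 1862999 \cdot \frac{46}{615} - 2165638 = \frac{2090194}{15} - 2165638 = - \frac{30394376}{15}$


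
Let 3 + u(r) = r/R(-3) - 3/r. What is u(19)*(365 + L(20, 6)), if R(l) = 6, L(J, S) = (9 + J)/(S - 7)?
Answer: 56/19 ≈ 2.9474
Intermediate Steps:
L(J, S) = (9 + J)/(-7 + S)
u(r) = -3 - 3/r + r/6 (u(r) = -3 + (r/6 - 3/r) = -3 + (-3/r + r/6) = -3 - 3/r + r/6)
u(19)*(365 + L(20, 6)) = (-3 - 3/19 + (⅙)*19)*(365 + (9 + 20)/(-7 + 6)) = (-3 - 3*1/19 + 19/6)*(365 + 29/(-1)) = (-3 - 3/19 + 19/6)*(365 - 1*29) = (365 - 29)/114 = (1/114)*336 = 56/19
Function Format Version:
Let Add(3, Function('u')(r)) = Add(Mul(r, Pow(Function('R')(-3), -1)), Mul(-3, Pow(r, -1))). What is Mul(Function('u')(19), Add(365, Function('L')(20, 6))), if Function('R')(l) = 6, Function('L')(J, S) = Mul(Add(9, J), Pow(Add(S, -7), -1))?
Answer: Rational(56, 19) ≈ 2.9474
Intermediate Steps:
Function('L')(J, S) = Mul(Pow(Add(-7, S), -1), Add(9, J)) (Function('L')(J, S) = Mul(Add(9, J), Pow(Add(-7, S), -1)) = Mul(Pow(Add(-7, S), -1), Add(9, J)))
Function('u')(r) = Add(-3, Mul(-3, Pow(r, -1)), Mul(Rational(1, 6), r)) (Function('u')(r) = Add(-3, Add(Mul(r, Pow(6, -1)), Mul(-3, Pow(r, -1)))) = Add(-3, Add(Mul(r, Rational(1, 6)), Mul(-3, Pow(r, -1)))) = Add(-3, Add(Mul(Rational(1, 6), r), Mul(-3, Pow(r, -1)))) = Add(-3, Add(Mul(-3, Pow(r, -1)), Mul(Rational(1, 6), r))) = Add(-3, Mul(-3, Pow(r, -1)), Mul(Rational(1, 6), r)))
Mul(Function('u')(19), Add(365, Function('L')(20, 6))) = Mul(Add(-3, Mul(-3, Pow(19, -1)), Mul(Rational(1, 6), 19)), Add(365, Mul(Pow(Add(-7, 6), -1), Add(9, 20)))) = Mul(Add(-3, Mul(-3, Rational(1, 19)), Rational(19, 6)), Add(365, Mul(Pow(-1, -1), 29))) = Mul(Add(-3, Rational(-3, 19), Rational(19, 6)), Add(365, Mul(-1, 29))) = Mul(Rational(1, 114), Add(365, -29)) = Mul(Rational(1, 114), 336) = Rational(56, 19)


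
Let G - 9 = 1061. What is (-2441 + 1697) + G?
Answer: 326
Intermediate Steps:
G = 1070 (G = 9 + 1061 = 1070)
(-2441 + 1697) + G = (-2441 + 1697) + 1070 = -744 + 1070 = 326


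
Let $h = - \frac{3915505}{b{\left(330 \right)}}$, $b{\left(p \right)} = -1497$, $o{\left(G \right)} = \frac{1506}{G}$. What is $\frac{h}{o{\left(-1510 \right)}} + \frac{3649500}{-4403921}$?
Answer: $- \frac{13023012760833775}{4964280311961} \approx -2623.3$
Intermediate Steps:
$h = \frac{3915505}{1497}$ ($h = - \frac{3915505}{-1497} = \left(-3915505\right) \left(- \frac{1}{1497}\right) = \frac{3915505}{1497} \approx 2615.6$)
$\frac{h}{o{\left(-1510 \right)}} + \frac{3649500}{-4403921} = \frac{3915505}{1497 \frac{1506}{-1510}} + \frac{3649500}{-4403921} = \frac{3915505}{1497 \cdot 1506 \left(- \frac{1}{1510}\right)} + 3649500 \left(- \frac{1}{4403921}\right) = \frac{3915505}{1497 \left(- \frac{753}{755}\right)} - \frac{3649500}{4403921} = \frac{3915505}{1497} \left(- \frac{755}{753}\right) - \frac{3649500}{4403921} = - \frac{2956206275}{1127241} - \frac{3649500}{4403921} = - \frac{13023012760833775}{4964280311961}$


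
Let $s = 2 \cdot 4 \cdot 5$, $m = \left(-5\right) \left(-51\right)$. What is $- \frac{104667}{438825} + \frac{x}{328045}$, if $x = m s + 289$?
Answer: $- \frac{1982176706}{9596956475} \approx -0.20654$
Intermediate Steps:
$m = 255$
$s = 40$ ($s = 8 \cdot 5 = 40$)
$x = 10489$ ($x = 255 \cdot 40 + 289 = 10200 + 289 = 10489$)
$- \frac{104667}{438825} + \frac{x}{328045} = - \frac{104667}{438825} + \frac{10489}{328045} = \left(-104667\right) \frac{1}{438825} + 10489 \cdot \frac{1}{328045} = - \frac{34889}{146275} + \frac{10489}{328045} = - \frac{1982176706}{9596956475}$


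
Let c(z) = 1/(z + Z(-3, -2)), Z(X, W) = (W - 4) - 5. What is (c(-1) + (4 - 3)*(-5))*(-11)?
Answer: 671/12 ≈ 55.917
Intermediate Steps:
Z(X, W) = -9 + W (Z(X, W) = (-4 + W) - 5 = -9 + W)
c(z) = 1/(-11 + z) (c(z) = 1/(z + (-9 - 2)) = 1/(z - 11) = 1/(-11 + z))
(c(-1) + (4 - 3)*(-5))*(-11) = (1/(-11 - 1) + (4 - 3)*(-5))*(-11) = (1/(-12) + 1*(-5))*(-11) = (-1/12 - 5)*(-11) = -61/12*(-11) = 671/12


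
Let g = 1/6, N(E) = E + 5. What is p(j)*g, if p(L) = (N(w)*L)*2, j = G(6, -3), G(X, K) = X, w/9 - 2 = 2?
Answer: 82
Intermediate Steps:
w = 36 (w = 18 + 9*2 = 18 + 18 = 36)
j = 6
N(E) = 5 + E
p(L) = 82*L (p(L) = ((5 + 36)*L)*2 = (41*L)*2 = 82*L)
g = 1/6 ≈ 0.16667
p(j)*g = (82*6)*(1/6) = 492*(1/6) = 82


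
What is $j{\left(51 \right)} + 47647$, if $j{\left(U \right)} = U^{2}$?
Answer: $50248$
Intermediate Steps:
$j{\left(51 \right)} + 47647 = 51^{2} + 47647 = 2601 + 47647 = 50248$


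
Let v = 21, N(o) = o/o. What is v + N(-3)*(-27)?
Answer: -6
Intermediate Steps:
N(o) = 1
v + N(-3)*(-27) = 21 + 1*(-27) = 21 - 27 = -6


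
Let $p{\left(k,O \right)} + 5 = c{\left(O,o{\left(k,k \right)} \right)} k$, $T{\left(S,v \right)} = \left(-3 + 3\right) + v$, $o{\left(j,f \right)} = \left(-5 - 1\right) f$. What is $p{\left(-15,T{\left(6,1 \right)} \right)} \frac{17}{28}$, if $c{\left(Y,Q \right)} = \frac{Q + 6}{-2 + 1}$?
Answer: $\frac{3485}{4} \approx 871.25$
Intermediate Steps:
$o{\left(j,f \right)} = - 6 f$
$c{\left(Y,Q \right)} = -6 - Q$ ($c{\left(Y,Q \right)} = \frac{6 + Q}{-1} = \left(6 + Q\right) \left(-1\right) = -6 - Q$)
$T{\left(S,v \right)} = v$ ($T{\left(S,v \right)} = 0 + v = v$)
$p{\left(k,O \right)} = -5 + k \left(-6 + 6 k\right)$ ($p{\left(k,O \right)} = -5 + \left(-6 - - 6 k\right) k = -5 + \left(-6 + 6 k\right) k = -5 + k \left(-6 + 6 k\right)$)
$p{\left(-15,T{\left(6,1 \right)} \right)} \frac{17}{28} = \left(-5 + 6 \left(-15\right) \left(-1 - 15\right)\right) \frac{17}{28} = \left(-5 + 6 \left(-15\right) \left(-16\right)\right) 17 \cdot \frac{1}{28} = \left(-5 + 1440\right) \frac{17}{28} = 1435 \cdot \frac{17}{28} = \frac{3485}{4}$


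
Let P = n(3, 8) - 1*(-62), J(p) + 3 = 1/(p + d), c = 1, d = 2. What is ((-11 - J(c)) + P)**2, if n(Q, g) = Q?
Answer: 28900/9 ≈ 3211.1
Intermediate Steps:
J(p) = -3 + 1/(2 + p) (J(p) = -3 + 1/(p + 2) = -3 + 1/(2 + p))
P = 65 (P = 3 - 1*(-62) = 3 + 62 = 65)
((-11 - J(c)) + P)**2 = ((-11 - (-5 - 3*1)/(2 + 1)) + 65)**2 = ((-11 - (-5 - 3)/3) + 65)**2 = ((-11 - (-8)/3) + 65)**2 = ((-11 - 1*(-8/3)) + 65)**2 = ((-11 + 8/3) + 65)**2 = (-25/3 + 65)**2 = (170/3)**2 = 28900/9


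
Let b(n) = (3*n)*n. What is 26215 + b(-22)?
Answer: 27667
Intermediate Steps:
b(n) = 3*n²
26215 + b(-22) = 26215 + 3*(-22)² = 26215 + 3*484 = 26215 + 1452 = 27667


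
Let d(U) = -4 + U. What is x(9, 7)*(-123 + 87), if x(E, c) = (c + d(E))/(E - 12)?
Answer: 144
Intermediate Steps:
x(E, c) = (-4 + E + c)/(-12 + E) (x(E, c) = (c + (-4 + E))/(E - 12) = (-4 + E + c)/(-12 + E))
x(9, 7)*(-123 + 87) = ((-4 + 9 + 7)/(-12 + 9))*(-123 + 87) = (12/(-3))*(-36) = -⅓*12*(-36) = -4*(-36) = 144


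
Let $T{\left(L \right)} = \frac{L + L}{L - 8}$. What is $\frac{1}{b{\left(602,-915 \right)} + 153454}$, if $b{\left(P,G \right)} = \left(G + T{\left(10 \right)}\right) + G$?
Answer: $\frac{1}{151634} \approx 6.5948 \cdot 10^{-6}$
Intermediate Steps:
$T{\left(L \right)} = \frac{2 L}{-8 + L}$
$b{\left(P,G \right)} = 10 + 2 G$ ($b{\left(P,G \right)} = \left(G + 2 \cdot 10 \frac{1}{-8 + 10}\right) + G = \left(G + 2 \cdot 10 \cdot \frac{1}{2}\right) + G = \left(G + 10\right) + G = \left(10 + G\right) + G = 10 + 2 G$)
$\frac{1}{b{\left(602,-915 \right)} + 153454} = \frac{1}{\left(10 + 2 \left(-915\right)\right) + 153454} = \frac{1}{\left(10 - 1830\right) + 153454} = \frac{1}{-1820 + 153454} = \frac{1}{151634}$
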